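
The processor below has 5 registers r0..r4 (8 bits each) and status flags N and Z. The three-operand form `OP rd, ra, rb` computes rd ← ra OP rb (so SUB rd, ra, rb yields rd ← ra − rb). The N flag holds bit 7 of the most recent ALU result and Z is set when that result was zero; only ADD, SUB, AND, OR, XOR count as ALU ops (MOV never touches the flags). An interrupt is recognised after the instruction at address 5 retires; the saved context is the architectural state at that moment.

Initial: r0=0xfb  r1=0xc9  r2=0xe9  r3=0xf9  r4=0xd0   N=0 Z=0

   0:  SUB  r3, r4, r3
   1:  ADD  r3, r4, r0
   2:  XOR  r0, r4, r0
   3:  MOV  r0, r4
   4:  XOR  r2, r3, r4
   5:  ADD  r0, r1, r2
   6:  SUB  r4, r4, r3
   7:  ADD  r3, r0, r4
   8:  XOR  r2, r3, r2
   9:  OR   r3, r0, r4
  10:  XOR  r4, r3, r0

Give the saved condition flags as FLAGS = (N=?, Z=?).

FLAGS = (N=1, Z=0)

after  0: r0=0xfb r1=0xc9 r2=0xe9 r3=0xd7 r4=0xd0  N=1 Z=0
after  1: r0=0xfb r1=0xc9 r2=0xe9 r3=0xcb r4=0xd0  N=1 Z=0
after  2: r0=0x2b r1=0xc9 r2=0xe9 r3=0xcb r4=0xd0  N=0 Z=0
after  3: r0=0xd0 r1=0xc9 r2=0xe9 r3=0xcb r4=0xd0  N=0 Z=0
after  4: r0=0xd0 r1=0xc9 r2=0x1b r3=0xcb r4=0xd0  N=0 Z=0
after  5: r0=0xe4 r1=0xc9 r2=0x1b r3=0xcb r4=0xd0  N=1 Z=0
-- IRQ taken; context saved, return-PC = 6 --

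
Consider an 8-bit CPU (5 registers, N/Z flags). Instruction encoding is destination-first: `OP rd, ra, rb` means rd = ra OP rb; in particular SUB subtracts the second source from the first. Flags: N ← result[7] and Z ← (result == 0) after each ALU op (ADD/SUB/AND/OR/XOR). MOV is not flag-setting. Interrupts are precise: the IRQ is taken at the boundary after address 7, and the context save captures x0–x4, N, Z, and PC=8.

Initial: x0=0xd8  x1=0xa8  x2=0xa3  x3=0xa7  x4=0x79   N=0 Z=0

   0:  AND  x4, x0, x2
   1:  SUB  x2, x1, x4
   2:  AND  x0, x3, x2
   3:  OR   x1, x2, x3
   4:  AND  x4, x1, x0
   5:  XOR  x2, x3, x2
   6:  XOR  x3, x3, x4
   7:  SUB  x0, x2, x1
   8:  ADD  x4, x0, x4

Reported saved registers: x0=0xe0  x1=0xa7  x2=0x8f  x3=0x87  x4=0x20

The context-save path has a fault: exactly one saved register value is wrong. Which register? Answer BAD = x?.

after  0: x0=0xd8 x1=0xa8 x2=0xa3 x3=0xa7 x4=0x80  N=1 Z=0
after  1: x0=0xd8 x1=0xa8 x2=0x28 x3=0xa7 x4=0x80  N=0 Z=0
after  2: x0=0x20 x1=0xa8 x2=0x28 x3=0xa7 x4=0x80  N=0 Z=0
after  3: x0=0x20 x1=0xaf x2=0x28 x3=0xa7 x4=0x80  N=1 Z=0
after  4: x0=0x20 x1=0xaf x2=0x28 x3=0xa7 x4=0x20  N=0 Z=0
after  5: x0=0x20 x1=0xaf x2=0x8f x3=0xa7 x4=0x20  N=1 Z=0
after  6: x0=0x20 x1=0xaf x2=0x8f x3=0x87 x4=0x20  N=1 Z=0
after  7: x0=0xe0 x1=0xaf x2=0x8f x3=0x87 x4=0x20  N=1 Z=0
-- IRQ taken; context saved, return-PC = 8 --
mismatch: x1: reported 0xa7 vs actual 0xaf

BAD = x1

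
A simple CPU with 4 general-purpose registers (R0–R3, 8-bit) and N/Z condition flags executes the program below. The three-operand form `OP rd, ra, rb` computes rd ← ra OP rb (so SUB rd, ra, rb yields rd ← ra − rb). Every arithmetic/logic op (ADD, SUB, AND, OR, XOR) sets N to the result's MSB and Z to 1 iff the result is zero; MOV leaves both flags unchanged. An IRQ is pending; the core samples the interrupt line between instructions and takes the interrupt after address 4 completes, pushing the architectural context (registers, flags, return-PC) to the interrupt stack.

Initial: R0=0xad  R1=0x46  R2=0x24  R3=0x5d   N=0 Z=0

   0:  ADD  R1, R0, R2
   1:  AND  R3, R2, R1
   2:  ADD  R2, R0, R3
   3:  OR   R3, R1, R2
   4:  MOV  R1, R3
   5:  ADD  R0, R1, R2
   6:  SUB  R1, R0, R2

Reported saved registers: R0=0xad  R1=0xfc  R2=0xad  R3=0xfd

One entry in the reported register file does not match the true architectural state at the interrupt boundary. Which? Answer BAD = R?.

after  0: R0=0xad R1=0xd1 R2=0x24 R3=0x5d  N=1 Z=0
after  1: R0=0xad R1=0xd1 R2=0x24 R3=0x00  N=0 Z=1
after  2: R0=0xad R1=0xd1 R2=0xad R3=0x00  N=1 Z=0
after  3: R0=0xad R1=0xd1 R2=0xad R3=0xfd  N=1 Z=0
after  4: R0=0xad R1=0xfd R2=0xad R3=0xfd  N=1 Z=0
-- IRQ taken; context saved, return-PC = 5 --
mismatch: R1: reported 0xfc vs actual 0xfd

BAD = R1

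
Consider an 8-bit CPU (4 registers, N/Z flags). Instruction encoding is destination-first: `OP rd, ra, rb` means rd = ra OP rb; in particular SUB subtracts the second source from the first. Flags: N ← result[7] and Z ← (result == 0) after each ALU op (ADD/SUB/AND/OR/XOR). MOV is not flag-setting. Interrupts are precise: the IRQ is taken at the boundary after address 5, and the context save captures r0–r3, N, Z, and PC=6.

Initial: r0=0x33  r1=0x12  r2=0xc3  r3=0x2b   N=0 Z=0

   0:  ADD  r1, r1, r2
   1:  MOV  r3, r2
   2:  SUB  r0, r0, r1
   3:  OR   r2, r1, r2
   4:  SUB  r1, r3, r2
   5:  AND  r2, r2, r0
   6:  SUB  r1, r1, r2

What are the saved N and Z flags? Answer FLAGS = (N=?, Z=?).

FLAGS = (N=0, Z=0)

after  0: r0=0x33 r1=0xd5 r2=0xc3 r3=0x2b  N=1 Z=0
after  1: r0=0x33 r1=0xd5 r2=0xc3 r3=0xc3  N=1 Z=0
after  2: r0=0x5e r1=0xd5 r2=0xc3 r3=0xc3  N=0 Z=0
after  3: r0=0x5e r1=0xd5 r2=0xd7 r3=0xc3  N=1 Z=0
after  4: r0=0x5e r1=0xec r2=0xd7 r3=0xc3  N=1 Z=0
after  5: r0=0x5e r1=0xec r2=0x56 r3=0xc3  N=0 Z=0
-- IRQ taken; context saved, return-PC = 6 --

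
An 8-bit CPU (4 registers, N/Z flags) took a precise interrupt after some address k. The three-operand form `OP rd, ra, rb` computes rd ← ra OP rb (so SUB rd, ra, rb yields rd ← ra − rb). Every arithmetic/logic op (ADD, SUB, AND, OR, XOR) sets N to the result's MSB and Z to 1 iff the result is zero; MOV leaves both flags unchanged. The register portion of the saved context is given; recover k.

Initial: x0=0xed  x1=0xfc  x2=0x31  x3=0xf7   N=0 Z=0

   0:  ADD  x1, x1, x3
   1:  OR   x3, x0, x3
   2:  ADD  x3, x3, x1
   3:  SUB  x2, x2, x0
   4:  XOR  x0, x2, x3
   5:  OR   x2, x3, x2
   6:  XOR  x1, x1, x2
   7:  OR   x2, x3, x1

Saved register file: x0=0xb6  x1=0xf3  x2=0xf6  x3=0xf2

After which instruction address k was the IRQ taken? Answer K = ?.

after  0: x0=0xed x1=0xf3 x2=0x31 x3=0xf7  N=1 Z=0
after  1: x0=0xed x1=0xf3 x2=0x31 x3=0xff  N=1 Z=0
after  2: x0=0xed x1=0xf3 x2=0x31 x3=0xf2  N=1 Z=0
after  3: x0=0xed x1=0xf3 x2=0x44 x3=0xf2  N=0 Z=0
after  4: x0=0xb6 x1=0xf3 x2=0x44 x3=0xf2  N=1 Z=0
after  5: x0=0xb6 x1=0xf3 x2=0xf6 x3=0xf2  N=1 Z=0
-- IRQ taken; context saved, return-PC = 6 --

K = 5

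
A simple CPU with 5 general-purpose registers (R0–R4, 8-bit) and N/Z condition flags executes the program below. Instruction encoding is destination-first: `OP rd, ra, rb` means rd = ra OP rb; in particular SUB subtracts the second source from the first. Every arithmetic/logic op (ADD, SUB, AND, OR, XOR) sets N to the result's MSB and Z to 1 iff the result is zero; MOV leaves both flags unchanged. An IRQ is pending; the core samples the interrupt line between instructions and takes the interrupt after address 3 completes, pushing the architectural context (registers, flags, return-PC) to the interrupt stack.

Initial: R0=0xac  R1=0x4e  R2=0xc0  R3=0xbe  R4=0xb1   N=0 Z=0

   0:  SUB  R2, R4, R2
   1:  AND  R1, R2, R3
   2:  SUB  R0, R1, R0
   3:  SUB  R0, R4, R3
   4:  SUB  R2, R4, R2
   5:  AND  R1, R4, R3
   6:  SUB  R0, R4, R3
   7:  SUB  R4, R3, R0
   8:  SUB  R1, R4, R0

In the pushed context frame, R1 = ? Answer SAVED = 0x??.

after  0: R0=0xac R1=0x4e R2=0xf1 R3=0xbe R4=0xb1  N=1 Z=0
after  1: R0=0xac R1=0xb0 R2=0xf1 R3=0xbe R4=0xb1  N=1 Z=0
after  2: R0=0x04 R1=0xb0 R2=0xf1 R3=0xbe R4=0xb1  N=0 Z=0
after  3: R0=0xf3 R1=0xb0 R2=0xf1 R3=0xbe R4=0xb1  N=1 Z=0
-- IRQ taken; context saved, return-PC = 4 --

SAVED = 0xb0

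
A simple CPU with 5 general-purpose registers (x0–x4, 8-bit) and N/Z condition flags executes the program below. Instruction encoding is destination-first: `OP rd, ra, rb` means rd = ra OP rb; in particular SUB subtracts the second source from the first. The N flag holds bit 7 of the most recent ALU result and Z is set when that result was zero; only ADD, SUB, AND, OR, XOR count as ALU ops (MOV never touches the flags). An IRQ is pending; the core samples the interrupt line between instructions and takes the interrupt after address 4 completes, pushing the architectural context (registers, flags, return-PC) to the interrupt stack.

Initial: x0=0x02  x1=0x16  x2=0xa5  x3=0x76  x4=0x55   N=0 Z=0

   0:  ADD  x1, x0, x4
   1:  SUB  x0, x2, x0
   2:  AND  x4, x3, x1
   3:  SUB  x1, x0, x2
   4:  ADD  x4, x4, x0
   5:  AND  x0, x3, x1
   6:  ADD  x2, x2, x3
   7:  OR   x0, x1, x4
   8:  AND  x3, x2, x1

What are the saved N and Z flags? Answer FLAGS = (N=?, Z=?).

after  0: x0=0x02 x1=0x57 x2=0xa5 x3=0x76 x4=0x55  N=0 Z=0
after  1: x0=0xa3 x1=0x57 x2=0xa5 x3=0x76 x4=0x55  N=1 Z=0
after  2: x0=0xa3 x1=0x57 x2=0xa5 x3=0x76 x4=0x56  N=0 Z=0
after  3: x0=0xa3 x1=0xfe x2=0xa5 x3=0x76 x4=0x56  N=1 Z=0
after  4: x0=0xa3 x1=0xfe x2=0xa5 x3=0x76 x4=0xf9  N=1 Z=0
-- IRQ taken; context saved, return-PC = 5 --

FLAGS = (N=1, Z=0)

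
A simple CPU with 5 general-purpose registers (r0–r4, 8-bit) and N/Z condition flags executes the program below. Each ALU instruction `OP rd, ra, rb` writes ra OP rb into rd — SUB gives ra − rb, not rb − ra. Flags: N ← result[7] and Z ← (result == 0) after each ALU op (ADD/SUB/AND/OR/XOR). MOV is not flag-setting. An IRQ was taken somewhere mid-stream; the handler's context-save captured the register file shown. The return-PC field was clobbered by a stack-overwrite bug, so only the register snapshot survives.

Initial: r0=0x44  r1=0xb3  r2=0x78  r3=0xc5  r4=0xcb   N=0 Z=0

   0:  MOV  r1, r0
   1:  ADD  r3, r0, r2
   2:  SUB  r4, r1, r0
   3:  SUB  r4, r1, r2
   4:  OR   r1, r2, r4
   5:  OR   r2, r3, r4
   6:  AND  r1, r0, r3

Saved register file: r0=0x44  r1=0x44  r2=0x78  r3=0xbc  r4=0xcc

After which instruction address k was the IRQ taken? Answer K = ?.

K = 3

after  0: r0=0x44 r1=0x44 r2=0x78 r3=0xc5 r4=0xcb  N=0 Z=0
after  1: r0=0x44 r1=0x44 r2=0x78 r3=0xbc r4=0xcb  N=1 Z=0
after  2: r0=0x44 r1=0x44 r2=0x78 r3=0xbc r4=0x00  N=0 Z=1
after  3: r0=0x44 r1=0x44 r2=0x78 r3=0xbc r4=0xcc  N=1 Z=0
-- IRQ taken; context saved, return-PC = 4 --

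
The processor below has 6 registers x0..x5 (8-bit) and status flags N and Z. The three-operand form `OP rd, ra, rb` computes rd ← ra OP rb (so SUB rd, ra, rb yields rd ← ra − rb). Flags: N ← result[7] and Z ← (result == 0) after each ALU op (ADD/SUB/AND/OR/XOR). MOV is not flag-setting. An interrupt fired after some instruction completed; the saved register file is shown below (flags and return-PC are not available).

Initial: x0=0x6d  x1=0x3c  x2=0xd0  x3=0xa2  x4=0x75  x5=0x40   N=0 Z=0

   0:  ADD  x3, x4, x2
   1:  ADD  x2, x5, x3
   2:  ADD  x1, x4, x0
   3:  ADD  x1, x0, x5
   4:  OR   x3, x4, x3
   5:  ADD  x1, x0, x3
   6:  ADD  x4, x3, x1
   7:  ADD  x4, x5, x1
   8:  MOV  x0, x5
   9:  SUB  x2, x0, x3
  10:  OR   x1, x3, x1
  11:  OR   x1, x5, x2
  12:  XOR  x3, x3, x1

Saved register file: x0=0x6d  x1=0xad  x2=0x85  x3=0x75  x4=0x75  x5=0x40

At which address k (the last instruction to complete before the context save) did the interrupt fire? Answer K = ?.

after  0: x0=0x6d x1=0x3c x2=0xd0 x3=0x45 x4=0x75 x5=0x40  N=0 Z=0
after  1: x0=0x6d x1=0x3c x2=0x85 x3=0x45 x4=0x75 x5=0x40  N=1 Z=0
after  2: x0=0x6d x1=0xe2 x2=0x85 x3=0x45 x4=0x75 x5=0x40  N=1 Z=0
after  3: x0=0x6d x1=0xad x2=0x85 x3=0x45 x4=0x75 x5=0x40  N=1 Z=0
after  4: x0=0x6d x1=0xad x2=0x85 x3=0x75 x4=0x75 x5=0x40  N=0 Z=0
-- IRQ taken; context saved, return-PC = 5 --

K = 4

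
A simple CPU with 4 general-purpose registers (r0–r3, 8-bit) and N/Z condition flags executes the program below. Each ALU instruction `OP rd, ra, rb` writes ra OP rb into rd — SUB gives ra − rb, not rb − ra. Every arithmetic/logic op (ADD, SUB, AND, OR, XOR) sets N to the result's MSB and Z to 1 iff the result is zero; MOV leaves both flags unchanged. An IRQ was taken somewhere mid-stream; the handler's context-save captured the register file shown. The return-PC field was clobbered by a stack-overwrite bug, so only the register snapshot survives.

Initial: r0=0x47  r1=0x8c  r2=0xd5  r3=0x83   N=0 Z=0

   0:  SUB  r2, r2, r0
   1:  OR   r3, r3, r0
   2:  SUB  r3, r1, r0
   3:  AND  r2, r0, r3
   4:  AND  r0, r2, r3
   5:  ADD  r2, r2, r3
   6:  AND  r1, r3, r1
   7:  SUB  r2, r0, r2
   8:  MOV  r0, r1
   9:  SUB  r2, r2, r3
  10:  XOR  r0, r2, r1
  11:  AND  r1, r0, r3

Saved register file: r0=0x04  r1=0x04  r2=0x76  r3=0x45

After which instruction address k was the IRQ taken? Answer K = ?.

after  0: r0=0x47 r1=0x8c r2=0x8e r3=0x83  N=1 Z=0
after  1: r0=0x47 r1=0x8c r2=0x8e r3=0xc7  N=1 Z=0
after  2: r0=0x47 r1=0x8c r2=0x8e r3=0x45  N=0 Z=0
after  3: r0=0x47 r1=0x8c r2=0x45 r3=0x45  N=0 Z=0
after  4: r0=0x45 r1=0x8c r2=0x45 r3=0x45  N=0 Z=0
after  5: r0=0x45 r1=0x8c r2=0x8a r3=0x45  N=1 Z=0
after  6: r0=0x45 r1=0x04 r2=0x8a r3=0x45  N=0 Z=0
after  7: r0=0x45 r1=0x04 r2=0xbb r3=0x45  N=1 Z=0
after  8: r0=0x04 r1=0x04 r2=0xbb r3=0x45  N=1 Z=0
after  9: r0=0x04 r1=0x04 r2=0x76 r3=0x45  N=0 Z=0
-- IRQ taken; context saved, return-PC = 10 --

K = 9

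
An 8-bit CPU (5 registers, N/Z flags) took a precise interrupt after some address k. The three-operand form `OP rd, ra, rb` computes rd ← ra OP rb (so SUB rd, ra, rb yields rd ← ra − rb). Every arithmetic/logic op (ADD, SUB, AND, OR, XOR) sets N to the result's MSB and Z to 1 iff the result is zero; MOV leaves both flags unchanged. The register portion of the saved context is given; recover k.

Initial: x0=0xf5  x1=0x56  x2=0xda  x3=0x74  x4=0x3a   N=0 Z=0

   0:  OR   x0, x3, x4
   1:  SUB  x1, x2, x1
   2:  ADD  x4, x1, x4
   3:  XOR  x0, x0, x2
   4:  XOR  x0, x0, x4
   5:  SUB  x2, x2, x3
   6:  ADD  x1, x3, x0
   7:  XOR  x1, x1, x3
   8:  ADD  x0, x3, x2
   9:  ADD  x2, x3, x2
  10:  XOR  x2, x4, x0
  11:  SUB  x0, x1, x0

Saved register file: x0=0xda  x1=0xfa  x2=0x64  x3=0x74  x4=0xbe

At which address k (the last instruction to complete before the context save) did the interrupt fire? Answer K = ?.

after  0: x0=0x7e x1=0x56 x2=0xda x3=0x74 x4=0x3a  N=0 Z=0
after  1: x0=0x7e x1=0x84 x2=0xda x3=0x74 x4=0x3a  N=1 Z=0
after  2: x0=0x7e x1=0x84 x2=0xda x3=0x74 x4=0xbe  N=1 Z=0
after  3: x0=0xa4 x1=0x84 x2=0xda x3=0x74 x4=0xbe  N=1 Z=0
after  4: x0=0x1a x1=0x84 x2=0xda x3=0x74 x4=0xbe  N=0 Z=0
after  5: x0=0x1a x1=0x84 x2=0x66 x3=0x74 x4=0xbe  N=0 Z=0
after  6: x0=0x1a x1=0x8e x2=0x66 x3=0x74 x4=0xbe  N=1 Z=0
after  7: x0=0x1a x1=0xfa x2=0x66 x3=0x74 x4=0xbe  N=1 Z=0
after  8: x0=0xda x1=0xfa x2=0x66 x3=0x74 x4=0xbe  N=1 Z=0
after  9: x0=0xda x1=0xfa x2=0xda x3=0x74 x4=0xbe  N=1 Z=0
after 10: x0=0xda x1=0xfa x2=0x64 x3=0x74 x4=0xbe  N=0 Z=0
-- IRQ taken; context saved, return-PC = 11 --

K = 10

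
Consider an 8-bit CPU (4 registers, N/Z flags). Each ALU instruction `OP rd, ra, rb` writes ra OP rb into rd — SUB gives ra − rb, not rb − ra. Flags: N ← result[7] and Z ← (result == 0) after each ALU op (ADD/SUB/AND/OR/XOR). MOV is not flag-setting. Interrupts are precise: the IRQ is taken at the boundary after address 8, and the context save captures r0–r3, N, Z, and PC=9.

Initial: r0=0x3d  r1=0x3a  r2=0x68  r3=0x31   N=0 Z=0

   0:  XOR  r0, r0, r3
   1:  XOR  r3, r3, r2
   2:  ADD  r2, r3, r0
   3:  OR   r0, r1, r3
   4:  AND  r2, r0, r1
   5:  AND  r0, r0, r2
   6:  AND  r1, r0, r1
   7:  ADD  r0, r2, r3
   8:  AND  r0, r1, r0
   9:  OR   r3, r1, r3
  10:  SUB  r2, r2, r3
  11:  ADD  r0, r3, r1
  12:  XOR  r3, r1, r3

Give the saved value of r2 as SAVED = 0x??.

SAVED = 0x3a

after  0: r0=0x0c r1=0x3a r2=0x68 r3=0x31  N=0 Z=0
after  1: r0=0x0c r1=0x3a r2=0x68 r3=0x59  N=0 Z=0
after  2: r0=0x0c r1=0x3a r2=0x65 r3=0x59  N=0 Z=0
after  3: r0=0x7b r1=0x3a r2=0x65 r3=0x59  N=0 Z=0
after  4: r0=0x7b r1=0x3a r2=0x3a r3=0x59  N=0 Z=0
after  5: r0=0x3a r1=0x3a r2=0x3a r3=0x59  N=0 Z=0
after  6: r0=0x3a r1=0x3a r2=0x3a r3=0x59  N=0 Z=0
after  7: r0=0x93 r1=0x3a r2=0x3a r3=0x59  N=1 Z=0
after  8: r0=0x12 r1=0x3a r2=0x3a r3=0x59  N=0 Z=0
-- IRQ taken; context saved, return-PC = 9 --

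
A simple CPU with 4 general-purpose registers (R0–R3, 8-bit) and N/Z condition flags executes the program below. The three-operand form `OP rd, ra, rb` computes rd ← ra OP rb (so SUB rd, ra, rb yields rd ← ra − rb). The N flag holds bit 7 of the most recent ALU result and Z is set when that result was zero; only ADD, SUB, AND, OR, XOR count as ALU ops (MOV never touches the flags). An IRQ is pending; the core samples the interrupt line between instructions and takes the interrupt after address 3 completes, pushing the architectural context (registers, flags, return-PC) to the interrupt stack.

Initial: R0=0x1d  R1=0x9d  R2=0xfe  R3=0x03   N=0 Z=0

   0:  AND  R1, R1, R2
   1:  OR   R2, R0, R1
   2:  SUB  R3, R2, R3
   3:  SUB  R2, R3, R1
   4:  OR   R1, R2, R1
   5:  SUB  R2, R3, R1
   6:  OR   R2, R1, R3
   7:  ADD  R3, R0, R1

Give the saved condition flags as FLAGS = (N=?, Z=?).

FLAGS = (N=1, Z=0)

after  0: R0=0x1d R1=0x9c R2=0xfe R3=0x03  N=1 Z=0
after  1: R0=0x1d R1=0x9c R2=0x9d R3=0x03  N=1 Z=0
after  2: R0=0x1d R1=0x9c R2=0x9d R3=0x9a  N=1 Z=0
after  3: R0=0x1d R1=0x9c R2=0xfe R3=0x9a  N=1 Z=0
-- IRQ taken; context saved, return-PC = 4 --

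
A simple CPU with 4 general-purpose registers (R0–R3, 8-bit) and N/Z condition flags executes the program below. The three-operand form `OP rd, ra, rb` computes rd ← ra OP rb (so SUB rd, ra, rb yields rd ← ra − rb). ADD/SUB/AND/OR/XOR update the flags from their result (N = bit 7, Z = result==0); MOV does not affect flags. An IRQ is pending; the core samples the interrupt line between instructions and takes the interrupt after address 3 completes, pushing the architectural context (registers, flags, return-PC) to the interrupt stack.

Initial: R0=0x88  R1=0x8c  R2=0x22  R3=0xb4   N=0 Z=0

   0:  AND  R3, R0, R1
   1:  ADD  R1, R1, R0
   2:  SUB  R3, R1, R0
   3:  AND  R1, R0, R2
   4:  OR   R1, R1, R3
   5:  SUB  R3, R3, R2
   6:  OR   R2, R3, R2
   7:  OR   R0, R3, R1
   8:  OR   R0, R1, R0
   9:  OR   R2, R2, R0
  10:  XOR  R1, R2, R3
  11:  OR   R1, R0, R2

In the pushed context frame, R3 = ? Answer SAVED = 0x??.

after  0: R0=0x88 R1=0x8c R2=0x22 R3=0x88  N=1 Z=0
after  1: R0=0x88 R1=0x14 R2=0x22 R3=0x88  N=0 Z=0
after  2: R0=0x88 R1=0x14 R2=0x22 R3=0x8c  N=1 Z=0
after  3: R0=0x88 R1=0x00 R2=0x22 R3=0x8c  N=0 Z=1
-- IRQ taken; context saved, return-PC = 4 --

SAVED = 0x8c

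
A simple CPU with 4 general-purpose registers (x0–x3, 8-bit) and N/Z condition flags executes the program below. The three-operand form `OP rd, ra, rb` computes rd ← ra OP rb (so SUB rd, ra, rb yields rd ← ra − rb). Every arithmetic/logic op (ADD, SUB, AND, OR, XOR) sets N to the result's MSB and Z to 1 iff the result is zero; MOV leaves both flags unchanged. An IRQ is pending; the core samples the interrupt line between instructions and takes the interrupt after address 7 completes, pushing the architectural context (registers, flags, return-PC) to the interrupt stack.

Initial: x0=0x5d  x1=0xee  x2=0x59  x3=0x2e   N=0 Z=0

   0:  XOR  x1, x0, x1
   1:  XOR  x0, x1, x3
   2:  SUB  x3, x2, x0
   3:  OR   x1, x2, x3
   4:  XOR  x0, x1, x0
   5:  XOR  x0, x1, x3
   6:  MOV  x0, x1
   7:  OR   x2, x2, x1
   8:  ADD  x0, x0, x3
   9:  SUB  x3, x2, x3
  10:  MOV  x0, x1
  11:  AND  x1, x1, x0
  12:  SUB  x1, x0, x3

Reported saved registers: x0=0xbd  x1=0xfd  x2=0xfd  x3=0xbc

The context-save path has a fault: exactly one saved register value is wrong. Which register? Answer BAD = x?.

BAD = x0

after  0: x0=0x5d x1=0xb3 x2=0x59 x3=0x2e  N=1 Z=0
after  1: x0=0x9d x1=0xb3 x2=0x59 x3=0x2e  N=1 Z=0
after  2: x0=0x9d x1=0xb3 x2=0x59 x3=0xbc  N=1 Z=0
after  3: x0=0x9d x1=0xfd x2=0x59 x3=0xbc  N=1 Z=0
after  4: x0=0x60 x1=0xfd x2=0x59 x3=0xbc  N=0 Z=0
after  5: x0=0x41 x1=0xfd x2=0x59 x3=0xbc  N=0 Z=0
after  6: x0=0xfd x1=0xfd x2=0x59 x3=0xbc  N=0 Z=0
after  7: x0=0xfd x1=0xfd x2=0xfd x3=0xbc  N=1 Z=0
-- IRQ taken; context saved, return-PC = 8 --
mismatch: x0: reported 0xbd vs actual 0xfd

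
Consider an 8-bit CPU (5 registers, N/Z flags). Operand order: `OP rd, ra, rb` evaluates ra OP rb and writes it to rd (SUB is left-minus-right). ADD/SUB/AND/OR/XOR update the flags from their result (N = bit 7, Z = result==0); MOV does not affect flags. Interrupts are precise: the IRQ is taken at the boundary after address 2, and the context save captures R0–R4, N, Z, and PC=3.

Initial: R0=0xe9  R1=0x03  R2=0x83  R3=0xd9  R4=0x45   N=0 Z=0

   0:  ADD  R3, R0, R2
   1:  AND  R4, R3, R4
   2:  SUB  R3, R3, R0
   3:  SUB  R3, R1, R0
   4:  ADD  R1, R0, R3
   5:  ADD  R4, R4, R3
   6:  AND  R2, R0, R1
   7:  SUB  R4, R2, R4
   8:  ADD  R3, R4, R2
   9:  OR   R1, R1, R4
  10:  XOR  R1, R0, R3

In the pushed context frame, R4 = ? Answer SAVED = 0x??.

SAVED = 0x44

after  0: R0=0xe9 R1=0x03 R2=0x83 R3=0x6c R4=0x45  N=0 Z=0
after  1: R0=0xe9 R1=0x03 R2=0x83 R3=0x6c R4=0x44  N=0 Z=0
after  2: R0=0xe9 R1=0x03 R2=0x83 R3=0x83 R4=0x44  N=1 Z=0
-- IRQ taken; context saved, return-PC = 3 --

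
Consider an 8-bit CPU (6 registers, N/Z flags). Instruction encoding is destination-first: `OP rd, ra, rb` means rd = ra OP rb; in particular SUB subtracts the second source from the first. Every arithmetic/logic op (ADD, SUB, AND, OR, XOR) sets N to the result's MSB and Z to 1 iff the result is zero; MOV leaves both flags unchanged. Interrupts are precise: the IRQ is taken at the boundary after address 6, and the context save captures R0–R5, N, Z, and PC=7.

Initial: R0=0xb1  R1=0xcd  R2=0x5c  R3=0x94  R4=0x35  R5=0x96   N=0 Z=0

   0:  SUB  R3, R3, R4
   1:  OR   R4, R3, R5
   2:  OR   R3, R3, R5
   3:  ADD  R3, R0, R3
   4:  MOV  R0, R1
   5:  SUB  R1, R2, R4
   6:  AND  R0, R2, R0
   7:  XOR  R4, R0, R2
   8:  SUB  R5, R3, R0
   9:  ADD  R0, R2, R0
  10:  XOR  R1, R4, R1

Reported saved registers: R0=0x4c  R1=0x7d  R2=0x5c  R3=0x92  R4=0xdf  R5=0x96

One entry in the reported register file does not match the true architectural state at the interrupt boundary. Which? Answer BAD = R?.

after  0: R0=0xb1 R1=0xcd R2=0x5c R3=0x5f R4=0x35 R5=0x96  N=0 Z=0
after  1: R0=0xb1 R1=0xcd R2=0x5c R3=0x5f R4=0xdf R5=0x96  N=1 Z=0
after  2: R0=0xb1 R1=0xcd R2=0x5c R3=0xdf R4=0xdf R5=0x96  N=1 Z=0
after  3: R0=0xb1 R1=0xcd R2=0x5c R3=0x90 R4=0xdf R5=0x96  N=1 Z=0
after  4: R0=0xcd R1=0xcd R2=0x5c R3=0x90 R4=0xdf R5=0x96  N=1 Z=0
after  5: R0=0xcd R1=0x7d R2=0x5c R3=0x90 R4=0xdf R5=0x96  N=0 Z=0
after  6: R0=0x4c R1=0x7d R2=0x5c R3=0x90 R4=0xdf R5=0x96  N=0 Z=0
-- IRQ taken; context saved, return-PC = 7 --
mismatch: R3: reported 0x92 vs actual 0x90

BAD = R3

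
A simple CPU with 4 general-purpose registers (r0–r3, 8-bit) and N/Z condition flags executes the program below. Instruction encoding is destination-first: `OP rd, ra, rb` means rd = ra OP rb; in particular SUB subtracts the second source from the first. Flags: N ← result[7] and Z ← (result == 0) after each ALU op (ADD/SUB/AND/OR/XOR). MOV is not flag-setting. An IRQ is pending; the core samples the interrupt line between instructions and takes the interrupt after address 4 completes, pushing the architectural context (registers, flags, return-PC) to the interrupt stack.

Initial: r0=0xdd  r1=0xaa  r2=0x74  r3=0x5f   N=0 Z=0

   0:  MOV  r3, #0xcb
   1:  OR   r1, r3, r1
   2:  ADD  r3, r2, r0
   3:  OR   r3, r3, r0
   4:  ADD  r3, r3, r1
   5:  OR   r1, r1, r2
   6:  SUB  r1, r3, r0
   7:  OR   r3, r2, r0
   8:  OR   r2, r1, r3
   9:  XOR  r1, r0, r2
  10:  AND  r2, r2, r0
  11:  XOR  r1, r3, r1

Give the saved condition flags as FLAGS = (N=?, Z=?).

after  0: r0=0xdd r1=0xaa r2=0x74 r3=0xcb  N=0 Z=0
after  1: r0=0xdd r1=0xeb r2=0x74 r3=0xcb  N=1 Z=0
after  2: r0=0xdd r1=0xeb r2=0x74 r3=0x51  N=0 Z=0
after  3: r0=0xdd r1=0xeb r2=0x74 r3=0xdd  N=1 Z=0
after  4: r0=0xdd r1=0xeb r2=0x74 r3=0xc8  N=1 Z=0
-- IRQ taken; context saved, return-PC = 5 --

FLAGS = (N=1, Z=0)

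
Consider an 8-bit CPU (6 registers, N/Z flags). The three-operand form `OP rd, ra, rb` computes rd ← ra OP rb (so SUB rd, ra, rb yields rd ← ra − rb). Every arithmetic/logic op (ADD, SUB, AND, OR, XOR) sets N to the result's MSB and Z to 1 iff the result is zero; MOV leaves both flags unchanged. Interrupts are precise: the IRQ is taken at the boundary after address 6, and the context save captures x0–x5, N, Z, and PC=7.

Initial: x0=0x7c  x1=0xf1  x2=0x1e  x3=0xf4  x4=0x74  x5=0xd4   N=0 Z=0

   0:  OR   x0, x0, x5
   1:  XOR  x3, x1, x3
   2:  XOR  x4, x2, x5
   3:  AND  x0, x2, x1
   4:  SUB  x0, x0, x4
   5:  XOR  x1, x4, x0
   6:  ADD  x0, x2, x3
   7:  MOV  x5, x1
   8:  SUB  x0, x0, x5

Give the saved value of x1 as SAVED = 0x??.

SAVED = 0x8c

after  0: x0=0xfc x1=0xf1 x2=0x1e x3=0xf4 x4=0x74 x5=0xd4  N=1 Z=0
after  1: x0=0xfc x1=0xf1 x2=0x1e x3=0x05 x4=0x74 x5=0xd4  N=0 Z=0
after  2: x0=0xfc x1=0xf1 x2=0x1e x3=0x05 x4=0xca x5=0xd4  N=1 Z=0
after  3: x0=0x10 x1=0xf1 x2=0x1e x3=0x05 x4=0xca x5=0xd4  N=0 Z=0
after  4: x0=0x46 x1=0xf1 x2=0x1e x3=0x05 x4=0xca x5=0xd4  N=0 Z=0
after  5: x0=0x46 x1=0x8c x2=0x1e x3=0x05 x4=0xca x5=0xd4  N=1 Z=0
after  6: x0=0x23 x1=0x8c x2=0x1e x3=0x05 x4=0xca x5=0xd4  N=0 Z=0
-- IRQ taken; context saved, return-PC = 7 --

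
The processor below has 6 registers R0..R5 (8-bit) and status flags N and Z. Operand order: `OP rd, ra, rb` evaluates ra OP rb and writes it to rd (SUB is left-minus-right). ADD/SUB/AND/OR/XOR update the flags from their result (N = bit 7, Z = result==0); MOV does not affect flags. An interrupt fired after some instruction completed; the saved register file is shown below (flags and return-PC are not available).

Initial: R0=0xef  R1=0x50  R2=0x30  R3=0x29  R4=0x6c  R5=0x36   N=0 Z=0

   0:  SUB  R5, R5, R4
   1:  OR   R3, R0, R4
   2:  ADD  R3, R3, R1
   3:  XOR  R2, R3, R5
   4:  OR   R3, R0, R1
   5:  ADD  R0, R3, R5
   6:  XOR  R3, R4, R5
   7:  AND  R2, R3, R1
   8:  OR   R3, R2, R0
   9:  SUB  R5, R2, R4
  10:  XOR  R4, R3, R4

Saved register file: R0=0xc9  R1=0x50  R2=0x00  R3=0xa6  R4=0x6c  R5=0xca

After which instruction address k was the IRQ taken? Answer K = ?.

K = 7

after  0: R0=0xef R1=0x50 R2=0x30 R3=0x29 R4=0x6c R5=0xca  N=1 Z=0
after  1: R0=0xef R1=0x50 R2=0x30 R3=0xef R4=0x6c R5=0xca  N=1 Z=0
after  2: R0=0xef R1=0x50 R2=0x30 R3=0x3f R4=0x6c R5=0xca  N=0 Z=0
after  3: R0=0xef R1=0x50 R2=0xf5 R3=0x3f R4=0x6c R5=0xca  N=1 Z=0
after  4: R0=0xef R1=0x50 R2=0xf5 R3=0xff R4=0x6c R5=0xca  N=1 Z=0
after  5: R0=0xc9 R1=0x50 R2=0xf5 R3=0xff R4=0x6c R5=0xca  N=1 Z=0
after  6: R0=0xc9 R1=0x50 R2=0xf5 R3=0xa6 R4=0x6c R5=0xca  N=1 Z=0
after  7: R0=0xc9 R1=0x50 R2=0x00 R3=0xa6 R4=0x6c R5=0xca  N=0 Z=1
-- IRQ taken; context saved, return-PC = 8 --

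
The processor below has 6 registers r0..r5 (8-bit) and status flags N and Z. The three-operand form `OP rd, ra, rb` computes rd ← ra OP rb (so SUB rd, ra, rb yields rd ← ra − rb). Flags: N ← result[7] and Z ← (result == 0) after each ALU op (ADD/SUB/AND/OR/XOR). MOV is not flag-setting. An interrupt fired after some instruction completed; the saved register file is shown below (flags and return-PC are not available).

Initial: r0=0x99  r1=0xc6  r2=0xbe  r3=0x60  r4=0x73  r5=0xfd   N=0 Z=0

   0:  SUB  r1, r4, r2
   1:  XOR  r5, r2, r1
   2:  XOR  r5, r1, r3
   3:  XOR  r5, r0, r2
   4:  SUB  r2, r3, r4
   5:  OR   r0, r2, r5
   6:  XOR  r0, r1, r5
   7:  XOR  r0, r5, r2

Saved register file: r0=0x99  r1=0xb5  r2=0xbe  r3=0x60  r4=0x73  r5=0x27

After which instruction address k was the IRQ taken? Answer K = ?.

after  0: r0=0x99 r1=0xb5 r2=0xbe r3=0x60 r4=0x73 r5=0xfd  N=1 Z=0
after  1: r0=0x99 r1=0xb5 r2=0xbe r3=0x60 r4=0x73 r5=0x0b  N=0 Z=0
after  2: r0=0x99 r1=0xb5 r2=0xbe r3=0x60 r4=0x73 r5=0xd5  N=1 Z=0
after  3: r0=0x99 r1=0xb5 r2=0xbe r3=0x60 r4=0x73 r5=0x27  N=0 Z=0
-- IRQ taken; context saved, return-PC = 4 --

K = 3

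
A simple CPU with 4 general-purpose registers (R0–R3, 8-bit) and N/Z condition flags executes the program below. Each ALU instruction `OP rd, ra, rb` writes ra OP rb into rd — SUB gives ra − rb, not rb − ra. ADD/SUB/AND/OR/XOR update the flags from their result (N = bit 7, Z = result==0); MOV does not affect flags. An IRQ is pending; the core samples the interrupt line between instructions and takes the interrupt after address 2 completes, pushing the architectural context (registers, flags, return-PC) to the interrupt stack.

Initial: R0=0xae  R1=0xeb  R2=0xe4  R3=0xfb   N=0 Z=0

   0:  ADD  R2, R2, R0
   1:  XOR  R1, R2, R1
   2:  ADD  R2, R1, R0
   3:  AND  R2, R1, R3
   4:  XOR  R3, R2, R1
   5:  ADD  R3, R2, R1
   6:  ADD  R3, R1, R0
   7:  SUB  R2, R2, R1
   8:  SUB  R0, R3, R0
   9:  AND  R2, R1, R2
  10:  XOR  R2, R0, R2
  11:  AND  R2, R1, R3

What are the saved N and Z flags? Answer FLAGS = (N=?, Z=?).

after  0: R0=0xae R1=0xeb R2=0x92 R3=0xfb  N=1 Z=0
after  1: R0=0xae R1=0x79 R2=0x92 R3=0xfb  N=0 Z=0
after  2: R0=0xae R1=0x79 R2=0x27 R3=0xfb  N=0 Z=0
-- IRQ taken; context saved, return-PC = 3 --

FLAGS = (N=0, Z=0)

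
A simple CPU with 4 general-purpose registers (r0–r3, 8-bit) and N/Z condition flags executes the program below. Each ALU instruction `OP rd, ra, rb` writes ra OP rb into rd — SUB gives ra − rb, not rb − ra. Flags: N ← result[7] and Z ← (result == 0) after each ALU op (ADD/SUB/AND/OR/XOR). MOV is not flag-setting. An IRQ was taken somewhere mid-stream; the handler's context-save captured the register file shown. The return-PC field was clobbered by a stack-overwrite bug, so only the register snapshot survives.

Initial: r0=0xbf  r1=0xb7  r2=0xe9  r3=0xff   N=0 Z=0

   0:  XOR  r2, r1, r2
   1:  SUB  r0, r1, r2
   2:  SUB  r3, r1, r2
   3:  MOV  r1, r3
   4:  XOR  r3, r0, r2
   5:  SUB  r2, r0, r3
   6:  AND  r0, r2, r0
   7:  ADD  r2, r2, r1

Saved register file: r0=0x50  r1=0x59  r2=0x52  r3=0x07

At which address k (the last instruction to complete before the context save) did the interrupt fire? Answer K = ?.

after  0: r0=0xbf r1=0xb7 r2=0x5e r3=0xff  N=0 Z=0
after  1: r0=0x59 r1=0xb7 r2=0x5e r3=0xff  N=0 Z=0
after  2: r0=0x59 r1=0xb7 r2=0x5e r3=0x59  N=0 Z=0
after  3: r0=0x59 r1=0x59 r2=0x5e r3=0x59  N=0 Z=0
after  4: r0=0x59 r1=0x59 r2=0x5e r3=0x07  N=0 Z=0
after  5: r0=0x59 r1=0x59 r2=0x52 r3=0x07  N=0 Z=0
after  6: r0=0x50 r1=0x59 r2=0x52 r3=0x07  N=0 Z=0
-- IRQ taken; context saved, return-PC = 7 --

K = 6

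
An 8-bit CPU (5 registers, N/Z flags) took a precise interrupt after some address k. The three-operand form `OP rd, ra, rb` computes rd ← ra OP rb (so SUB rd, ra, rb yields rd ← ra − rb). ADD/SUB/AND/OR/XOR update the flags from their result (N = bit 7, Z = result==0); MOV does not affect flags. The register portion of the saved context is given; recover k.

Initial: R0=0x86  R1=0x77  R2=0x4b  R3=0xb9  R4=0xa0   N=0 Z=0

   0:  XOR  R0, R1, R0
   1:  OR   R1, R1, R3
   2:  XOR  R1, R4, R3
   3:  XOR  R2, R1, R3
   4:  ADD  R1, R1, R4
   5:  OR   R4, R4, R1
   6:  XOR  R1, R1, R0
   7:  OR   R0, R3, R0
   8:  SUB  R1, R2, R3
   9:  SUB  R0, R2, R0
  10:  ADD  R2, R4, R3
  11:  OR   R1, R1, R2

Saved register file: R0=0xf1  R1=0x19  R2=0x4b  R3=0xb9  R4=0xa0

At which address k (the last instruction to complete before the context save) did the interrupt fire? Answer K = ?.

after  0: R0=0xf1 R1=0x77 R2=0x4b R3=0xb9 R4=0xa0  N=1 Z=0
after  1: R0=0xf1 R1=0xff R2=0x4b R3=0xb9 R4=0xa0  N=1 Z=0
after  2: R0=0xf1 R1=0x19 R2=0x4b R3=0xb9 R4=0xa0  N=0 Z=0
-- IRQ taken; context saved, return-PC = 3 --

K = 2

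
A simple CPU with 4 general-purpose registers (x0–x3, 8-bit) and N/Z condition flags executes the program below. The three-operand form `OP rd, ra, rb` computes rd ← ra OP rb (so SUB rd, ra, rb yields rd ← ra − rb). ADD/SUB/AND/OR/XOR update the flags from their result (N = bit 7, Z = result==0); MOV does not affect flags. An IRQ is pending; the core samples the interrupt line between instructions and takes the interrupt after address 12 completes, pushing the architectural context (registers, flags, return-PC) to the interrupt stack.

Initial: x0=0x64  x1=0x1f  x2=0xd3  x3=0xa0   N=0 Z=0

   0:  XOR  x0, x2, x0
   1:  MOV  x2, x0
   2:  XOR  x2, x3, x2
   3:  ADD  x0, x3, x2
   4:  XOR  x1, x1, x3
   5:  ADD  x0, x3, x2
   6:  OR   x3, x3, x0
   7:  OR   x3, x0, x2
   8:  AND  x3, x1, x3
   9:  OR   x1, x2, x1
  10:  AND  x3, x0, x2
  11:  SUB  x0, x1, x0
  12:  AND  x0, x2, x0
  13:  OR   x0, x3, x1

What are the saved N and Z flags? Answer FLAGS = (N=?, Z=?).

after  0: x0=0xb7 x1=0x1f x2=0xd3 x3=0xa0  N=1 Z=0
after  1: x0=0xb7 x1=0x1f x2=0xb7 x3=0xa0  N=1 Z=0
after  2: x0=0xb7 x1=0x1f x2=0x17 x3=0xa0  N=0 Z=0
after  3: x0=0xb7 x1=0x1f x2=0x17 x3=0xa0  N=1 Z=0
after  4: x0=0xb7 x1=0xbf x2=0x17 x3=0xa0  N=1 Z=0
after  5: x0=0xb7 x1=0xbf x2=0x17 x3=0xa0  N=1 Z=0
after  6: x0=0xb7 x1=0xbf x2=0x17 x3=0xb7  N=1 Z=0
after  7: x0=0xb7 x1=0xbf x2=0x17 x3=0xb7  N=1 Z=0
after  8: x0=0xb7 x1=0xbf x2=0x17 x3=0xb7  N=1 Z=0
after  9: x0=0xb7 x1=0xbf x2=0x17 x3=0xb7  N=1 Z=0
after 10: x0=0xb7 x1=0xbf x2=0x17 x3=0x17  N=0 Z=0
after 11: x0=0x08 x1=0xbf x2=0x17 x3=0x17  N=0 Z=0
after 12: x0=0x00 x1=0xbf x2=0x17 x3=0x17  N=0 Z=1
-- IRQ taken; context saved, return-PC = 13 --

FLAGS = (N=0, Z=1)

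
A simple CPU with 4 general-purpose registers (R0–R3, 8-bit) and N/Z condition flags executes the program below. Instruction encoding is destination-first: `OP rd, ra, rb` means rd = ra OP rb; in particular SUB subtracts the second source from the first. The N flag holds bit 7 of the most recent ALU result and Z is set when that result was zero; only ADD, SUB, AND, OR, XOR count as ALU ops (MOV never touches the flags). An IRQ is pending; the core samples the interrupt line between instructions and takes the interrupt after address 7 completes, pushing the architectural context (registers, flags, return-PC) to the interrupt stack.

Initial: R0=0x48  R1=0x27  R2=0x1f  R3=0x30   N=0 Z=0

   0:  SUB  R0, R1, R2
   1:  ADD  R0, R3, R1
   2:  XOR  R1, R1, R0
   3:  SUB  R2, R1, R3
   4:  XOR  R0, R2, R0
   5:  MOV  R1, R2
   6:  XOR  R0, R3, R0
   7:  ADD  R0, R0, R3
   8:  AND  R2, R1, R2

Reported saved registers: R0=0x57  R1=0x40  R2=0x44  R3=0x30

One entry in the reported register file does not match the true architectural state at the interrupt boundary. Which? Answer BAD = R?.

after  0: R0=0x08 R1=0x27 R2=0x1f R3=0x30  N=0 Z=0
after  1: R0=0x57 R1=0x27 R2=0x1f R3=0x30  N=0 Z=0
after  2: R0=0x57 R1=0x70 R2=0x1f R3=0x30  N=0 Z=0
after  3: R0=0x57 R1=0x70 R2=0x40 R3=0x30  N=0 Z=0
after  4: R0=0x17 R1=0x70 R2=0x40 R3=0x30  N=0 Z=0
after  5: R0=0x17 R1=0x40 R2=0x40 R3=0x30  N=0 Z=0
after  6: R0=0x27 R1=0x40 R2=0x40 R3=0x30  N=0 Z=0
after  7: R0=0x57 R1=0x40 R2=0x40 R3=0x30  N=0 Z=0
-- IRQ taken; context saved, return-PC = 8 --
mismatch: R2: reported 0x44 vs actual 0x40

BAD = R2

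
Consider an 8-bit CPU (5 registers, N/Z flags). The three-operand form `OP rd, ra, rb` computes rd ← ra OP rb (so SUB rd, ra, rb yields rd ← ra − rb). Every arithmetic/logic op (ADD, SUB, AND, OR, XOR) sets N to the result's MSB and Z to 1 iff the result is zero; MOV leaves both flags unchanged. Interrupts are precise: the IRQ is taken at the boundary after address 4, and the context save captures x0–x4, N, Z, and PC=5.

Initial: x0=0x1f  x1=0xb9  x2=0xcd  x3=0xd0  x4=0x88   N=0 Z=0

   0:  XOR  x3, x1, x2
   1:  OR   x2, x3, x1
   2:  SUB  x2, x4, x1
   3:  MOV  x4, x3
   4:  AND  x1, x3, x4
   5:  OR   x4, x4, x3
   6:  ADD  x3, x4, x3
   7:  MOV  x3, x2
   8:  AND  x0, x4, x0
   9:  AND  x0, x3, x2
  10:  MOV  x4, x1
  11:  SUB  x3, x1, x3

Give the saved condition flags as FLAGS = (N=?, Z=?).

FLAGS = (N=0, Z=0)

after  0: x0=0x1f x1=0xb9 x2=0xcd x3=0x74 x4=0x88  N=0 Z=0
after  1: x0=0x1f x1=0xb9 x2=0xfd x3=0x74 x4=0x88  N=1 Z=0
after  2: x0=0x1f x1=0xb9 x2=0xcf x3=0x74 x4=0x88  N=1 Z=0
after  3: x0=0x1f x1=0xb9 x2=0xcf x3=0x74 x4=0x74  N=1 Z=0
after  4: x0=0x1f x1=0x74 x2=0xcf x3=0x74 x4=0x74  N=0 Z=0
-- IRQ taken; context saved, return-PC = 5 --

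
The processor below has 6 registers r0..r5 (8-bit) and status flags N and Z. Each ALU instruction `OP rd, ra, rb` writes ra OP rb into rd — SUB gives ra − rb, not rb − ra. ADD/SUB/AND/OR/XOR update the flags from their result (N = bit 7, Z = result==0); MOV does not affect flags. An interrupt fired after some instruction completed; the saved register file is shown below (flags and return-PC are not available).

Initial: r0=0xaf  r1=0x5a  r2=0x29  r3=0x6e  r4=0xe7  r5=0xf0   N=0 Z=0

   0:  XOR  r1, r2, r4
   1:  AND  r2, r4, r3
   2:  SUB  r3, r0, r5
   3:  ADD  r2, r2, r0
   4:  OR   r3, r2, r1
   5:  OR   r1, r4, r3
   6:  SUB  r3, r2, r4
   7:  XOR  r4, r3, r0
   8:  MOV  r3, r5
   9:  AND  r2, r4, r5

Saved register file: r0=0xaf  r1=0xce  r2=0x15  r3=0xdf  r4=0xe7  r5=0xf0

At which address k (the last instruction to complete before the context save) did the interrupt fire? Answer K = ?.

K = 4

after  0: r0=0xaf r1=0xce r2=0x29 r3=0x6e r4=0xe7 r5=0xf0  N=1 Z=0
after  1: r0=0xaf r1=0xce r2=0x66 r3=0x6e r4=0xe7 r5=0xf0  N=0 Z=0
after  2: r0=0xaf r1=0xce r2=0x66 r3=0xbf r4=0xe7 r5=0xf0  N=1 Z=0
after  3: r0=0xaf r1=0xce r2=0x15 r3=0xbf r4=0xe7 r5=0xf0  N=0 Z=0
after  4: r0=0xaf r1=0xce r2=0x15 r3=0xdf r4=0xe7 r5=0xf0  N=1 Z=0
-- IRQ taken; context saved, return-PC = 5 --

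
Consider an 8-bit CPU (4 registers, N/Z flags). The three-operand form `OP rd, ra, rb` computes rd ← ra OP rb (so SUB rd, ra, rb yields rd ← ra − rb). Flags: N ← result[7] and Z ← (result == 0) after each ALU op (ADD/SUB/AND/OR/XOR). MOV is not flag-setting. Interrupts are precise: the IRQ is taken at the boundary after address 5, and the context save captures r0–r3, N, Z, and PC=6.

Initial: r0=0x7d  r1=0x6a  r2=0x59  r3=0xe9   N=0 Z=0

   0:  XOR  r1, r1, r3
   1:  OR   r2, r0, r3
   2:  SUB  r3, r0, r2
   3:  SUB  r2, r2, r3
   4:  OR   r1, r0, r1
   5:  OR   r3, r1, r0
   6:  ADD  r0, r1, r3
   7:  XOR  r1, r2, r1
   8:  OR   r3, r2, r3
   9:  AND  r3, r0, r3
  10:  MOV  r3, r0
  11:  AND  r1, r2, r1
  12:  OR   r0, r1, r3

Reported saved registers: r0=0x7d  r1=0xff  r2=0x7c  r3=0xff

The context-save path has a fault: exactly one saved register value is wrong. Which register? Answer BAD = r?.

BAD = r2

after  0: r0=0x7d r1=0x83 r2=0x59 r3=0xe9  N=1 Z=0
after  1: r0=0x7d r1=0x83 r2=0xfd r3=0xe9  N=1 Z=0
after  2: r0=0x7d r1=0x83 r2=0xfd r3=0x80  N=1 Z=0
after  3: r0=0x7d r1=0x83 r2=0x7d r3=0x80  N=0 Z=0
after  4: r0=0x7d r1=0xff r2=0x7d r3=0x80  N=1 Z=0
after  5: r0=0x7d r1=0xff r2=0x7d r3=0xff  N=1 Z=0
-- IRQ taken; context saved, return-PC = 6 --
mismatch: r2: reported 0x7c vs actual 0x7d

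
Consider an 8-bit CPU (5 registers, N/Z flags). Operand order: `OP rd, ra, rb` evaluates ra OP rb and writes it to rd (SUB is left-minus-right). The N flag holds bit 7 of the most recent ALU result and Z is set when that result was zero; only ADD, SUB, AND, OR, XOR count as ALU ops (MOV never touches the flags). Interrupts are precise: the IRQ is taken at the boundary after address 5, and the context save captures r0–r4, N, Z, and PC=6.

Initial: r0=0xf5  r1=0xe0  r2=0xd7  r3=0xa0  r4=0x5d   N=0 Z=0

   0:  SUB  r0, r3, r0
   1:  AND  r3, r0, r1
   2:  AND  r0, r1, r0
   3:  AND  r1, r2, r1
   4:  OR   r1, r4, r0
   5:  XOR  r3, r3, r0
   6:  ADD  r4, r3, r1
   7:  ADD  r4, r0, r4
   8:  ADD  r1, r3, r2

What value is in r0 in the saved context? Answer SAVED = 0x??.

after  0: r0=0xab r1=0xe0 r2=0xd7 r3=0xa0 r4=0x5d  N=1 Z=0
after  1: r0=0xab r1=0xe0 r2=0xd7 r3=0xa0 r4=0x5d  N=1 Z=0
after  2: r0=0xa0 r1=0xe0 r2=0xd7 r3=0xa0 r4=0x5d  N=1 Z=0
after  3: r0=0xa0 r1=0xc0 r2=0xd7 r3=0xa0 r4=0x5d  N=1 Z=0
after  4: r0=0xa0 r1=0xfd r2=0xd7 r3=0xa0 r4=0x5d  N=1 Z=0
after  5: r0=0xa0 r1=0xfd r2=0xd7 r3=0x00 r4=0x5d  N=0 Z=1
-- IRQ taken; context saved, return-PC = 6 --

SAVED = 0xa0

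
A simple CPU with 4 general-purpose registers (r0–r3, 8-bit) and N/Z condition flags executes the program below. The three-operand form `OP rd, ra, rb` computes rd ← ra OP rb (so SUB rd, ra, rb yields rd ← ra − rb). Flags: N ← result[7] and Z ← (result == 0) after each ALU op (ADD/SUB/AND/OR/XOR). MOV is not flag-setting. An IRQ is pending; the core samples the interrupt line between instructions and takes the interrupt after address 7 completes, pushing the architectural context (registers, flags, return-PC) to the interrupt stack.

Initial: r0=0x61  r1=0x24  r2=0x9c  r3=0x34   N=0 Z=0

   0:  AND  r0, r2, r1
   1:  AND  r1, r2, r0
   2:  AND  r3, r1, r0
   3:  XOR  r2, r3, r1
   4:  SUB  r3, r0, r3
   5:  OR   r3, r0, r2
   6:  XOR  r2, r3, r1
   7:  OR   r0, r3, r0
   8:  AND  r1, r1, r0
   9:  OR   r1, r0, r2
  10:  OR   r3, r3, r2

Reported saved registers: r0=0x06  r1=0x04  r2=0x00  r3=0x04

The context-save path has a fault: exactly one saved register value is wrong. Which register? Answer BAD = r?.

BAD = r0

after  0: r0=0x04 r1=0x24 r2=0x9c r3=0x34  N=0 Z=0
after  1: r0=0x04 r1=0x04 r2=0x9c r3=0x34  N=0 Z=0
after  2: r0=0x04 r1=0x04 r2=0x9c r3=0x04  N=0 Z=0
after  3: r0=0x04 r1=0x04 r2=0x00 r3=0x04  N=0 Z=1
after  4: r0=0x04 r1=0x04 r2=0x00 r3=0x00  N=0 Z=1
after  5: r0=0x04 r1=0x04 r2=0x00 r3=0x04  N=0 Z=0
after  6: r0=0x04 r1=0x04 r2=0x00 r3=0x04  N=0 Z=1
after  7: r0=0x04 r1=0x04 r2=0x00 r3=0x04  N=0 Z=0
-- IRQ taken; context saved, return-PC = 8 --
mismatch: r0: reported 0x06 vs actual 0x04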